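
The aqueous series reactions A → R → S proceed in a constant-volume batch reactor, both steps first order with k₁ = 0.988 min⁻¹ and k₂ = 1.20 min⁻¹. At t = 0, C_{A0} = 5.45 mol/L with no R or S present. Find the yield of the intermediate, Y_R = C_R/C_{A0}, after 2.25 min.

0.191

For first-order series with pure A initially, C_R(t) = k₁C_{A0}/(k₂−k₁)·(e^(−k₁t) − e^(−k₂t)).
e^(−k₁t) = e^(−0.988×2.25) = e^(−2.223) = 0.1083; e^(−k₂t) = e^(−2.700) = 0.06721.
C_R = 0.988×5.45/(1.20−0.988) × (0.1083−0.06721) = 25.40×0.04108 = 1.043 mol/L.
Y_R = C_R/C_{A0} = 1.043/5.45 = 0.191.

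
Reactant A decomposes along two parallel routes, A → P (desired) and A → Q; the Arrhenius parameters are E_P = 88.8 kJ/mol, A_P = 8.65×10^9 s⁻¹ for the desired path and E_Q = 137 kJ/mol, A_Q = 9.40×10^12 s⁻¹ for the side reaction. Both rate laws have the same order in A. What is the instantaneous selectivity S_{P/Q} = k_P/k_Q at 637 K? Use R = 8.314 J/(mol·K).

8.25

Since both paths have the same order in A, the concentration cancels and S_{P/Q} = k_P/k_Q = (A_P/A_Q)·exp[(E_Q−E_P)/(RT)].
(E_Q−E_P)/(RT) = (137−88.8)×10³/(8.314×637) = 48200/5296 = 9.101.
k_P/k_Q = (8.65×10^9/9.40×10^12)·exp(9.101) = 9.202×10^-4 × 8966 = 8.25.
Since E_P < E_Q, lowering the temperature improves selectivity toward P.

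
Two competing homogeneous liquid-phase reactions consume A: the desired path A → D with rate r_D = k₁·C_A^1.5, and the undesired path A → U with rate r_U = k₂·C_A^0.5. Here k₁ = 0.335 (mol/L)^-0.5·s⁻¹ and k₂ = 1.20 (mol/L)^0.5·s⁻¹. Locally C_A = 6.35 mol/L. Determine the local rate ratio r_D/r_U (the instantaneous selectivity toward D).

S_{D/U} = r_D/r_U = (k₁·C_A^1.5)/(k₂·C_A^0.5) = (k₁/k₂)·C_A.
= (0.335×6.350^1.5) / (1.20×6.350^0.5) = 5.361/3.024 = 1.77.
Since the desired path is higher order in A, keeping C_A high (PFR or concentrated feed) favours D.

1.77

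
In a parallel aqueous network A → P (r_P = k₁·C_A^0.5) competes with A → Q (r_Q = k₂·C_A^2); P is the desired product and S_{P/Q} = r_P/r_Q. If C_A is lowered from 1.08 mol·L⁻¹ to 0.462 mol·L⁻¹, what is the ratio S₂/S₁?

3.57

S_{P/Q} = (k₁/k₂)·C_A^-1.5, so S₂/S₁ = (C_{A,2}/C_{A,1})^-1.5.
= (0.462/1.08)^(-1.5) = (0.4278)^(-1.5) = 3.57.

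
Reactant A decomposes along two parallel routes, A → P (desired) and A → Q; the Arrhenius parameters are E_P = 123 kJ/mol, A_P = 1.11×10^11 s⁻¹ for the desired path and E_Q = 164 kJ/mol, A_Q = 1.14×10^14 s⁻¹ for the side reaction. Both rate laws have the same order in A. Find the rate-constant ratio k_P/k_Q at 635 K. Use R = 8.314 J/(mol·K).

k_P/k_Q = (A_P/A_Q)·exp[−(E_P−E_Q)/(RT)] = (A_P/A_Q)·exp[(E_Q−E_P)/(RT)].
(E_Q−E_P)/(RT) = (164−123)×10³/(8.314×635) = 41000/5279 = 7.766.
k_P/k_Q = (1.11×10^11/1.14×10^14)·exp(7.766) = 9.737×10^-4 × 2359 = 2.30.
Since E_P < E_Q, lowering the temperature improves selectivity toward P.

2.30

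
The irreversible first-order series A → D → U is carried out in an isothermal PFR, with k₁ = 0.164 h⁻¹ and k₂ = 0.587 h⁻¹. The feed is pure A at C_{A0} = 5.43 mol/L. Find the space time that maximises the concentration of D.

Setting dC_D/dτ = 0 gives τ_opt = ln(k₂/k₁)/(k₂−k₁).
= ln(0.587/0.164)/(0.587−0.164) = ln(3.579)/0.4230 = 1.275/0.4230 = 3.01 h.

3.01 h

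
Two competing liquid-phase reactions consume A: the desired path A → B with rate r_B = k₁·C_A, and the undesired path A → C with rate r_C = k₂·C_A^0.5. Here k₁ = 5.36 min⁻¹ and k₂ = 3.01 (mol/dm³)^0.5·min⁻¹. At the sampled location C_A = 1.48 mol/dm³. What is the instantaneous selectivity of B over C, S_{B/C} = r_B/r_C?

2.17

S_{B/C} = r_B/r_C = (k₁·C_A)/(k₂·C_A^0.5) = (k₁/k₂)·C_A^0.5.
= (5.36×1.480) / (3.01×1.480^0.5) = 7.933/3.662 = 2.17.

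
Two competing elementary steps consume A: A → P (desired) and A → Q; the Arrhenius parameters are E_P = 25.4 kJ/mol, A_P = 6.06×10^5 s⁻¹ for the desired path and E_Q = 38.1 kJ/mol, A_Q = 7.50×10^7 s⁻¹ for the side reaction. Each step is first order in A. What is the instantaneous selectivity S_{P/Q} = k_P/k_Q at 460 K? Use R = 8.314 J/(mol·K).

With equal orders, S_{P/Q} = k_P/k_Q = (A_P/A_Q)·exp[(E_Q−E_P)/(RT)].
(E_Q−E_P)/(RT) = (38.1−25.4)×10³/(8.314×460) = 12700/3824 = 3.321.
k_P/k_Q = (6.06×10^5/7.50×10^7)·exp(3.321) = 0.008080 × 27.68 = 0.224.

0.224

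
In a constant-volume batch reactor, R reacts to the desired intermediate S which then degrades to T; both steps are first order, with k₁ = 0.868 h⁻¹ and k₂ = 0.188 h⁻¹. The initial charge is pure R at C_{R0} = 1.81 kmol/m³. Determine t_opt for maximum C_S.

For first-order series the maximum of C_S occurs at t_opt = ln(k₂/k₁)/(k₂−k₁).
= ln(0.188/0.868)/(0.188−0.868) = ln(0.2166)/-0.6800 = -1.530/-0.6800 = 2.25 h.

2.25 h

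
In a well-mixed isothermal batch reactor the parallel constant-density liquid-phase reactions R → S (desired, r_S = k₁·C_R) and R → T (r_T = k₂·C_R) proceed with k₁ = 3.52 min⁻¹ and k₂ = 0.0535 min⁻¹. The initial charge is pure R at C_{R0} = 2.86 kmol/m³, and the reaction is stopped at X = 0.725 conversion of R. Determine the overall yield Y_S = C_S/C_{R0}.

C_R = C_{R0}(1−X) = 0.7865 kmol/m³.
Both paths are first order in R, so the instantaneous fraction to S is constant: dC_S/d(−C_R) = k₁/(k₁+k₂) = 0.9850.
C_S = 0.9850·(C_{R0}−C_R) = 0.9850×2.074 = 2.04 kmol/m³.
Y_S = C_S/C_{R0} = 2.042/2.86 = 0.714.

0.714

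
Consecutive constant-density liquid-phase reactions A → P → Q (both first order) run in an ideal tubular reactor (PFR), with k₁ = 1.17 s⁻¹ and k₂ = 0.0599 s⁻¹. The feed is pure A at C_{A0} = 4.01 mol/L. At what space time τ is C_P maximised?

2.68 s

For first-order series the maximum of C_P occurs at τ_opt = ln(k₂/k₁)/(k₂−k₁).
= ln(0.0599/1.17)/(0.0599−1.17) = ln(0.05120)/-1.110 = -2.972/-1.110 = 2.68 s.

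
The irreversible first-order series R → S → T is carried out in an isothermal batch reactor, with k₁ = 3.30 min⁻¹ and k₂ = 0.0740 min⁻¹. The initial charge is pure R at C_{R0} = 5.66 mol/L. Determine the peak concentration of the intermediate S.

For a first-order series the maximum intermediate yield is C_{S,max}/C_{R0} = (k₁/k₂)^[k₂/(k₂−k₁)].
= (3.30/0.0740)^(0.0740/(0.0740−3.30)) = (44.59)^(-0.02294) = 0.9166.
C_{S,max} = 0.9166×5.66 = 5.19 mol/L.

5.19 mol/L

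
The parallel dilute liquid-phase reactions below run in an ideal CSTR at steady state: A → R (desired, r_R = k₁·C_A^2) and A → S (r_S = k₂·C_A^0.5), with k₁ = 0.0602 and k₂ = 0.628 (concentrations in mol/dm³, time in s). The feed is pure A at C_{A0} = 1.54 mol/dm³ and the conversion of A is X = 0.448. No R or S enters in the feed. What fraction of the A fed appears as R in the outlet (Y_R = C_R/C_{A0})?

Exit C_A = C_{A0}(1−X) = 1.54×0.552 = 0.8501 mol/dm³.
Rates in a CSTR are evaluated at the outlet concentration: r_R = 0.0602×0.8501^2 = 0.04350, r_S = 0.628×0.8501^0.5 = 0.5790.
Fraction of consumed A going to R: r_R/(r_R+r_S) = 0.06988.
C_R = 0.06988·C_{A0}·X = 0.06988×1.54×0.448 = 0.0482 mol/dm³; Y_R = C_R/C_{A0} = 0.0313.

0.0313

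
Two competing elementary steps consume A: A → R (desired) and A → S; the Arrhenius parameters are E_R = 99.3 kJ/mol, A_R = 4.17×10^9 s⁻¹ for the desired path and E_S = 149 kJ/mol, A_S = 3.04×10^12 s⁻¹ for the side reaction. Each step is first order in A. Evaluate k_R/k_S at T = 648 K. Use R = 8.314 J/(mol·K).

13.9

Since both paths have the same order in A, the concentration cancels and S_{R/S} = k_R/k_S = (A_R/A_S)·exp[(E_S−E_R)/(RT)].
(E_S−E_R)/(RT) = (149−99.3)×10³/(8.314×648) = 49700/5387 = 9.225.
k_R/k_S = (4.17×10^9/3.04×10^12)·exp(9.225) = 0.001372 × 10149 = 13.9.
Since E_R < E_S, lowering the temperature improves selectivity toward R.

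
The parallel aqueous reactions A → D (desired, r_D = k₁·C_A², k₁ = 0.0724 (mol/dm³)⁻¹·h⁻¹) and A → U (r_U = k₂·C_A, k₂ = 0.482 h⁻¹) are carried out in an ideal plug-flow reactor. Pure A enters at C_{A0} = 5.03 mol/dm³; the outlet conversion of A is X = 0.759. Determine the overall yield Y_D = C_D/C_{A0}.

0.236

C_A = C_{A0}(1−X) = 1.212 mol/dm³.
Along a PFR/batch, dC_U/dC_A = −r_U/(r_D+r_U) = −k₂/(k₂+k₁·C_A).
Integrating from C_{A0} to C_A: C_U = (0.482/0.0724)·ln[(0.482+0.0724·5.03)/(0.482+0.0724·1.21)] = 6.657·ln(0.8462/0.5698) = 2.633 mol/dm³.
Then C_D = (C_{A0}−C_A) − C_U = 3.818 − 2.633 = 1.185 mol/dm³.
Y_D = C_D/C_{A0} = 1.185/5.03 = 0.236.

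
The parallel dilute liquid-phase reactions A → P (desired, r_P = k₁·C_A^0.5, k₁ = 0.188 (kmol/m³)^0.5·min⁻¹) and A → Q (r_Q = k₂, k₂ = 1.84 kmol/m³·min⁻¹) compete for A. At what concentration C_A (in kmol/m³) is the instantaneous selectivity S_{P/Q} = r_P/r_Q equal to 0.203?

3.95 kmol/m³

S_{P/Q} = (k₁/k₂)·C_A^0.5 ⇒ C_A = (S·k₂/k₁)^(2).
= (0.203×1.84/0.188)^(2) = (1.987)^(2) = 3.95 kmol/m³.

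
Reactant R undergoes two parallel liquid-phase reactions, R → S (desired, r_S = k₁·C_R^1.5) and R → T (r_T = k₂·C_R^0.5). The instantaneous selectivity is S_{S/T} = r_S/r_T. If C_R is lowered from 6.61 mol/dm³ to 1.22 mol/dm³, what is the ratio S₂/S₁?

S_{S/T} = (k₁/k₂)·C_R, so S₂/S₁ = (C_{R,2}/C_{R,1}).
= 1.22/6.61 = 0.185.
Selectivity toward S falls as C_R falls — high-concentration operation is favoured.

0.185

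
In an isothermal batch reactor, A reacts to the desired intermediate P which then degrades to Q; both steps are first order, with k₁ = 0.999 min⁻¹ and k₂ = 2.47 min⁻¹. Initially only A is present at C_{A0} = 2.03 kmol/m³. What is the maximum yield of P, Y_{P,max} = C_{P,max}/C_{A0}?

At the optimum, C_{P,max}/C_{A0} = (k₁/k₂)^[k₂/(k₂−k₁)].
= (0.999/2.47)^(2.47/(2.47−0.999)) = (0.4045)^(1.679) = 0.2187.

0.219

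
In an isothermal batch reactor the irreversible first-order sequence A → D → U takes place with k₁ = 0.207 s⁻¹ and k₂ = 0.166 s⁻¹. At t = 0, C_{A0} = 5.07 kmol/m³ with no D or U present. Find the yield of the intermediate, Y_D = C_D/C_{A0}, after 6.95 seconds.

Solving the coupled first-order balances gives C_D(t) = [k₁/(k₂−k₁)]·C_{A0}·(e^(−k₁t) − e^(−k₂t)).
e^(−k₁t) = e^(−0.207×6.95) = e^(−1.439) = 0.2372; e^(−k₂t) = e^(−1.154) = 0.3155.
C_D = 0.207×5.07/(0.166−0.207) × (0.2372−0.3155) = (-25.60)×(-0.07822) = 2.002 kmol/m³.
Y_D = C_D/C_{A0} = 2.002/5.07 = 0.395.

0.395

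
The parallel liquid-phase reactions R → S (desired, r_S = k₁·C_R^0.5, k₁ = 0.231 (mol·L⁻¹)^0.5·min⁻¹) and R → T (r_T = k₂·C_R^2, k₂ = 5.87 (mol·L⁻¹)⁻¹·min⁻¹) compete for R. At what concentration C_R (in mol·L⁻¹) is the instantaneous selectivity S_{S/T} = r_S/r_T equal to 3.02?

0.0554 mol·L⁻¹

S_{S/T} = (k₁/k₂)·C_R^-1.5 ⇒ C_R = (S·k₂/k₁)^(1/(-1.5)).
= (3.02×5.87/0.231)^(-0.6667) = (76.74)^(-0.6667) = 0.0554 mol·L⁻¹.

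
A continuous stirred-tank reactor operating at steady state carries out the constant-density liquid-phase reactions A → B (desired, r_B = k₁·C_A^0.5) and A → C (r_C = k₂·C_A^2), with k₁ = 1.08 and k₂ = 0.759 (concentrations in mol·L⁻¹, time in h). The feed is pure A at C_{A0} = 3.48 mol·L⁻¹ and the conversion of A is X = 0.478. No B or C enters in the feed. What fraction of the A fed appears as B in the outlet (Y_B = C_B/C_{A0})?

Exit C_A = C_{A0}(1−X) = 3.48×0.522 = 1.817 mol·L⁻¹.
A CSTR operates uniformly at the exit composition, giving r_B = 1.456 and r_C = 2.505 (each k·C_A^n at C_A = 1.817).
Fraction of consumed A going to B: r_B/(r_B+r_C) = 0.3676.
C_B = 0.3676·C_{A0}·X = 0.3676×3.48×0.478 = 0.611 mol·L⁻¹; Y_B = C_B/C_{A0} = 0.176.

0.176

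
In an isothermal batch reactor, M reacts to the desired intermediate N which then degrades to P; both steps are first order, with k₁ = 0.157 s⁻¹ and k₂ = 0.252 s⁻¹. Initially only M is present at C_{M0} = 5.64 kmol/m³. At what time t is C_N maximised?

4.98 s

For first-order series the maximum of C_N occurs at t_opt = ln(k₂/k₁)/(k₂−k₁).
= ln(0.252/0.157)/(0.252−0.157) = ln(1.605)/0.09500 = 0.4732/0.09500 = 4.98 s.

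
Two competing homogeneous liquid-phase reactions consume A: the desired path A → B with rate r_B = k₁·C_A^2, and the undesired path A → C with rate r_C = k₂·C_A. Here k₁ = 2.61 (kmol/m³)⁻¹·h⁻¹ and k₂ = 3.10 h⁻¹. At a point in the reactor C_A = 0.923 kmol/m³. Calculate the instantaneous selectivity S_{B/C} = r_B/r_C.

S_{B/C} = r_B/r_C = (k₁·C_A^2)/(k₂·C_A) = (k₁/k₂)·C_A.
= (2.61×0.9230^2) / (3.10×0.9230) = 2.224/2.861 = 0.777.
Since the desired path is higher order in A, keeping C_A high (PFR or concentrated feed) favours B.

0.777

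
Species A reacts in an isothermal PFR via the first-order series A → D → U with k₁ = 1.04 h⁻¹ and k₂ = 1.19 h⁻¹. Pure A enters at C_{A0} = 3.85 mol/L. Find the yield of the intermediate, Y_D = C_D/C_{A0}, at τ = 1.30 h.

0.318

Solving the coupled first-order balances gives C_D(τ) = [k₁/(k₂−k₁)]·C_{A0}·(e^(−k₁τ) − e^(−k₂τ)).
e^(−k₁τ) = e^(−1.04×1.30) = e^(−1.352) = 0.2587; e^(−k₂τ) = e^(−1.547) = 0.2129.
C_D = 1.04×3.85/(1.19−1.04) × (0.2587−0.2129) = 26.69×0.04584 = 1.224 mol/L.
Y_D = C_D/C_{A0} = 1.224/3.85 = 0.318.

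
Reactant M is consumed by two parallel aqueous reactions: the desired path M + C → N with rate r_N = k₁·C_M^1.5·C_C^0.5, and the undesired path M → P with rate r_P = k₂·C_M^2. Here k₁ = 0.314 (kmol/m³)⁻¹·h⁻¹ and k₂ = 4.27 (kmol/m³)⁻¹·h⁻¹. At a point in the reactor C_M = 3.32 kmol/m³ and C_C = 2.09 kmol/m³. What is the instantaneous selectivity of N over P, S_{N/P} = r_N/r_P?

0.0583

S_{N/P} = r_N/r_P = (k₁·C_M^1.5·C_C^0.5)/(k₂·C_M^2) = (k₁/k₂)·C_M^-0.5·C_C^0.5.
= (0.314×3.320^1.5×2.090^0.5) / (4.27×3.320^2) = 2.746/47.07 = 0.0583.
The undesired path is higher order in M, so low C_M (CSTR or dilute feed) favours N.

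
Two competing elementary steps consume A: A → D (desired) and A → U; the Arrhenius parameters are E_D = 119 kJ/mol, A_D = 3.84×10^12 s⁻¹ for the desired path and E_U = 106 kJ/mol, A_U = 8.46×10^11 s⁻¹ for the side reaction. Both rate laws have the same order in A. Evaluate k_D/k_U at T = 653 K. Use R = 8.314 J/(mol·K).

0.414

Since both paths have the same order in A, the concentration cancels and S_{D/U} = k_D/k_U = (A_D/A_U)·exp[(E_U−E_D)/(RT)].
(E_U−E_D)/(RT) = (106−119)×10³/(8.314×653) = -13000/5429 = -2.395.
k_D/k_U = (3.84×10^12/8.46×10^11)·exp(-2.395) = 4.539 × 0.09122 = 0.414.
Since E_D > E_U, raising the temperature improves selectivity toward D.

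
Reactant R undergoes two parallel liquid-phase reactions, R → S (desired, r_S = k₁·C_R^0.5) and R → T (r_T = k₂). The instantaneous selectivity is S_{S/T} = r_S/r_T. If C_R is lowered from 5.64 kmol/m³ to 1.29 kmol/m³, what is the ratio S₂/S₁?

0.478

S_{S/T} = (k₁/k₂)·C_R^0.5, so S₂/S₁ = (C_{R,2}/C_{R,1})^0.5.
= (1.29/5.64)^0.5 = (0.2287)^0.5 = 0.478.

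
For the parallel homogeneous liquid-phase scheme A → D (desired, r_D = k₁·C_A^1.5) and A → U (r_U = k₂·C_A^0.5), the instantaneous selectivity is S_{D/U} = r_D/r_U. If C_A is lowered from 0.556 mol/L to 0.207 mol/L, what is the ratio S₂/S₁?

0.372

S_{D/U} = (k₁/k₂)·C_A, so S₂/S₁ = (C_{A,2}/C_{A,1}).
= 0.207/0.556 = 0.372.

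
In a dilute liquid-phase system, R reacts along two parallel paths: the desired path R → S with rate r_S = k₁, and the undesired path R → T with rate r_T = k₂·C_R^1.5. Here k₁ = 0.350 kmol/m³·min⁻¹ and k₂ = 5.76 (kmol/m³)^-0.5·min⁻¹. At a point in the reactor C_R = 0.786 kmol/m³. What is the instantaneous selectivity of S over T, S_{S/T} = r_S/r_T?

S_{S/T} = r_S/r_T = (k₁)/(k₂·C_R^1.5) = (k₁/k₂)·C_R^-1.5.
= (0.350) / (5.76×0.7860^1.5) = 0.3500/4.014 = 0.0872.

0.0872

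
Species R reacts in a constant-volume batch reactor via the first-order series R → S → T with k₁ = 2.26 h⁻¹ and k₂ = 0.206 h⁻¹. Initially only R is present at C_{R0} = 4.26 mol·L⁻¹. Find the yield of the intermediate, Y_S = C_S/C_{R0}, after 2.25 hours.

For first-order series with pure R initially, C_S(t) = k₁C_{R0}/(k₂−k₁)·(e^(−k₁t) − e^(−k₂t)).
e^(−k₁t) = e^(−2.26×2.25) = e^(−5.085) = 0.006189; e^(−k₂t) = e^(−0.4635) = 0.6291.
C_S = 2.26×4.26/(0.206−2.26) × (0.006189−0.6291) = (-4.687)×(-0.6229) = 2.920 mol·L⁻¹.
Y_S = C_S/C_{R0} = 2.920/4.26 = 0.685.

0.685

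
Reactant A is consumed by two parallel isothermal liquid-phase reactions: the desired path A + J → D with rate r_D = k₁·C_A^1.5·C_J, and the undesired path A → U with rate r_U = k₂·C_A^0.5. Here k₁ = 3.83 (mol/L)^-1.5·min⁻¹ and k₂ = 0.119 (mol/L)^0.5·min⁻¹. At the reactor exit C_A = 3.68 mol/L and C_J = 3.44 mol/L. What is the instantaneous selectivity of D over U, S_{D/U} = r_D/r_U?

407

S_{D/U} = r_D/r_U = (k₁·C_A^1.5·C_J)/(k₂·C_A^0.5) = (k₁/k₂)·C_A·C_J.
= (3.83×3.680^1.5×3.440) / (0.119×3.680^0.5) = 93.01/0.2283 = 407.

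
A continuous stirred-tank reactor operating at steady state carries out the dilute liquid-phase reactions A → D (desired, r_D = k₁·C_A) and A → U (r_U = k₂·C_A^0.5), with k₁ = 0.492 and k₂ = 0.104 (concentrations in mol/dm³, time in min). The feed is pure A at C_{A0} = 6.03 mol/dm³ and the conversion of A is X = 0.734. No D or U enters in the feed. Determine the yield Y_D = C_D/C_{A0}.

Exit C_A = C_{A0}(1−X) = 6.03×0.266 = 1.604 mol/dm³.
A CSTR operates uniformly at the exit composition, giving r_D = 0.7892 and r_U = 0.1317 (each k·C_A^n at C_A = 1.604).
Fraction of consumed A going to D: r_D/(r_D+r_U) = 0.8570.
C_D = 0.8570·C_{A0}·X = 0.8570×6.03×0.734 = 3.79 mol/dm³; Y_D = C_D/C_{A0} = 0.629.

0.629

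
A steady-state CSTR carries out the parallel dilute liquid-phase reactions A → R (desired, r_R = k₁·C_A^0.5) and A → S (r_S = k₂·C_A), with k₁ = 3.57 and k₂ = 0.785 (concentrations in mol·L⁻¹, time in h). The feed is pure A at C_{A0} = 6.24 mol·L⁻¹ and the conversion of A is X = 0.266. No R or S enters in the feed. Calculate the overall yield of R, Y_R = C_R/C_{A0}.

0.181

Exit C_A = C_{A0}(1−X) = 6.24×0.734 = 4.580 mol·L⁻¹.
Rates in a CSTR are evaluated at the outlet concentration: r_R = 3.57×4.580^0.5 = 7.640, r_S = 0.785×4.580 = 3.595.
Fraction of consumed A going to R: r_R/(r_R+r_S) = 0.6800.
C_R = 0.6800·C_{A0}·X = 0.6800×6.24×0.266 = 1.13 mol·L⁻¹; Y_R = C_R/C_{A0} = 0.181.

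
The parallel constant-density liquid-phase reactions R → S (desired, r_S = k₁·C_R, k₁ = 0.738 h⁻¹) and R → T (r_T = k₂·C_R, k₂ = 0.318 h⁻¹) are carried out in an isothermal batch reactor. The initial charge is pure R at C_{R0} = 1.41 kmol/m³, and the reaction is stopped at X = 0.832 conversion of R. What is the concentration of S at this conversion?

0.820 kmol/m³

C_R = C_{R0}(1−X) = 0.2369 kmol/m³.
Both paths are first order in R, so the instantaneous fraction to S is constant: dC_S/d(−C_R) = k₁/(k₁+k₂) = 0.6989.
C_S = 0.6989·(C_{R0}−C_R) = 0.6989×1.173 = 0.820 kmol/m³.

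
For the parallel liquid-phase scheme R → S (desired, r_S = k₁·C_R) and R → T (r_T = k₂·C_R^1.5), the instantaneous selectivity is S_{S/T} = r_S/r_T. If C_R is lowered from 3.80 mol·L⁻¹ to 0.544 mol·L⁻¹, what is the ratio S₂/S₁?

2.64

S_{S/T} = (k₁/k₂)·C_R^-0.5, so S₂/S₁ = (C_{R,2}/C_{R,1})^-0.5.
= (0.544/3.80)^(-0.5) = (0.1432)^(-0.5) = 2.64.
Selectivity toward S rises as C_R falls — low-concentration operation is favoured.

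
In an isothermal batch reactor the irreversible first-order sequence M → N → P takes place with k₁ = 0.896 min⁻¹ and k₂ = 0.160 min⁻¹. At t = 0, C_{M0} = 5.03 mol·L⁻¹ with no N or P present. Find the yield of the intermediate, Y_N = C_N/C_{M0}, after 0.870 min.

0.501

Solving the coupled first-order balances gives C_N(t) = [k₁/(k₂−k₁)]·C_{M0}·(e^(−k₁t) − e^(−k₂t)).
e^(−k₁t) = e^(−0.896×0.870) = e^(−0.7795) = 0.4586; e^(−k₂t) = e^(−0.1392) = 0.8701.
C_N = 0.896×5.03/(0.160−0.896) × (0.4586−0.8701) = (-6.123)×(-0.4114) = 2.519 mol·L⁻¹.
Y_N = C_N/C_{M0} = 2.519/5.03 = 0.501.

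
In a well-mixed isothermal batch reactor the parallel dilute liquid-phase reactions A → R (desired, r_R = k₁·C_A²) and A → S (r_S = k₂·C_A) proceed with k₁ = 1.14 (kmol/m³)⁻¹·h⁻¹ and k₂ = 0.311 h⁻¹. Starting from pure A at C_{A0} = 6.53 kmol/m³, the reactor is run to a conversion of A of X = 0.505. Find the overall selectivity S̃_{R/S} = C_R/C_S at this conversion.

C_A = C_{A0}(1−X) = 3.232 kmol/m³.
Along a PFR/batch, dC_S/dC_A = −r_S/(r_R+r_S) = −k₂/(k₂+k₁·C_A).
Integrating from C_{A0} to C_A: C_S = (0.311/1.14)·ln[(0.311+1.14·6.53)/(0.311+1.14·3.23)] = 0.2728·ln(7.755/3.996) = 0.1809 kmol/m³.
Then C_R = (C_{A0}−C_A) − C_S = 3.298 − 0.1809 = 3.117 kmol/m³.
S̃_{R/S} = C_R/C_S = 3.117/0.1809 = 17.2.

17.2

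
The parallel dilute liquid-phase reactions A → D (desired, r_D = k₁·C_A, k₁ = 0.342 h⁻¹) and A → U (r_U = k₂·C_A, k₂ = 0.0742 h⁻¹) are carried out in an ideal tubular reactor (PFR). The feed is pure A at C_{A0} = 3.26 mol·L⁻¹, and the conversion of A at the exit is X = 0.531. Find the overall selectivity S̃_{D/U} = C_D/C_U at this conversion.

4.61

C_A = C_{A0}(1−X) = 1.529 mol·L⁻¹.
Both paths are first order in A, so the instantaneous fraction to D is constant: dC_D/d(−C_A) = k₁/(k₁+k₂) = 0.8217.
C_D = 0.8217·(C_{A0}−C_A) = 0.8217×1.731 = 1.42 mol·L⁻¹.
C_U = (C_{A0}−C_A)−C_D = 0.3086 mol·L⁻¹; S̃_{D/U} = 1.422/0.3086 = 4.61.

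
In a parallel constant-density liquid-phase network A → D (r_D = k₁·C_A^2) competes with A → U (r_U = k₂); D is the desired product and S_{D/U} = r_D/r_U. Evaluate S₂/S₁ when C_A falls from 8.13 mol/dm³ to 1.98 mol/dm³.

0.0593

S_{D/U} = (k₁/k₂)·C_A^2, so S₂/S₁ = (C_{A,2}/C_{A,1})^2.
= (1.98/8.13)^2 = (0.2435)^2 = 0.0593.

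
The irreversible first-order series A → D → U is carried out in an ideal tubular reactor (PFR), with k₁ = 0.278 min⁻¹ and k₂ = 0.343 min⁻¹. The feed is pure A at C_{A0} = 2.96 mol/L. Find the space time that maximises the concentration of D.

3.23 min

For first-order series the maximum of C_D occurs at τ_opt = ln(k₂/k₁)/(k₂−k₁).
= ln(0.343/0.278)/(0.343−0.278) = ln(1.234)/0.06500 = 0.2101/0.06500 = 3.23 min.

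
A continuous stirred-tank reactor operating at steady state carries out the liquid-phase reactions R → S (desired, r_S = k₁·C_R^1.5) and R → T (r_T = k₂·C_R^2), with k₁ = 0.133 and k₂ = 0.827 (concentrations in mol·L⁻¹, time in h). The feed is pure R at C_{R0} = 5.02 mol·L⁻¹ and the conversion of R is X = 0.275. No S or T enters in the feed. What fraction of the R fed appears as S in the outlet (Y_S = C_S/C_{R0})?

0.0214

Exit C_R = C_{R0}(1−X) = 5.02×0.725 = 3.639 mol·L⁻¹.
Rates in a CSTR are evaluated at the outlet concentration: r_S = 0.133×3.639^1.5 = 0.9235, r_T = 0.827×3.639^2 = 10.95.
Fraction of consumed R going to S: r_S/(r_S+r_T) = 0.07775.
C_S = 0.07775·C_{R0}·X = 0.07775×5.02×0.275 = 0.107 mol·L⁻¹; Y_S = C_S/C_{R0} = 0.0214.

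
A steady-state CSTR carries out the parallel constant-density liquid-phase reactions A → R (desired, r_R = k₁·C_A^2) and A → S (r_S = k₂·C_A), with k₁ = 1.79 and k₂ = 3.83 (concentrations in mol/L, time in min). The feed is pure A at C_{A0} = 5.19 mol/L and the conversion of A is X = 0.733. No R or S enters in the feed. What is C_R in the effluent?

Exit C_A = C_{A0}(1−X) = 5.19×0.267 = 1.386 mol/L.
Rates in a CSTR are evaluated at the outlet concentration: r_R = 1.79×1.386^2 = 3.437, r_S = 3.83×1.386 = 5.307.
Fraction of consumed A going to R: r_R/(r_R+r_S) = 0.3931.
C_R = 0.3931·C_{A0}·X = 0.3931×5.19×0.733 = 1.50 mol/L.

1.50 mol/L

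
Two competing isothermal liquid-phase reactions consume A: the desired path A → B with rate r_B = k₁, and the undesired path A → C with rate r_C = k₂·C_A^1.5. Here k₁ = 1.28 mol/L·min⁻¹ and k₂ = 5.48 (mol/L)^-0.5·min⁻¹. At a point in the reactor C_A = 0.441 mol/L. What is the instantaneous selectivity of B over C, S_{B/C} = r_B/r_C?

0.798

S_{B/C} = r_B/r_C = (k₁)/(k₂·C_A^1.5) = (k₁/k₂)·C_A^-1.5.
= (1.28) / (5.48×0.4410^1.5) = 1.280/1.605 = 0.798.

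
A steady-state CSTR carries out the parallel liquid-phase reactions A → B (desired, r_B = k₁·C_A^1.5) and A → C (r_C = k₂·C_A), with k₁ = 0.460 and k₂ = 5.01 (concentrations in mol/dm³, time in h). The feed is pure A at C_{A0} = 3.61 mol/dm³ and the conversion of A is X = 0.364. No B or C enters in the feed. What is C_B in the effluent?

Exit C_A = C_{A0}(1−X) = 3.61×0.636 = 2.296 mol/dm³.
In a CSTR the entire volume is at exit conditions, so r_B = 0.460×2.296^1.5 = 1.600 and r_C = 5.01×2.296 = 11.50.
Fraction of consumed A going to B: r_B/(r_B+r_C) = 0.1221.
C_B = 0.1221·C_{A0}·X = 0.1221×3.61×0.364 = 0.160 mol/dm³.

0.160 mol/dm³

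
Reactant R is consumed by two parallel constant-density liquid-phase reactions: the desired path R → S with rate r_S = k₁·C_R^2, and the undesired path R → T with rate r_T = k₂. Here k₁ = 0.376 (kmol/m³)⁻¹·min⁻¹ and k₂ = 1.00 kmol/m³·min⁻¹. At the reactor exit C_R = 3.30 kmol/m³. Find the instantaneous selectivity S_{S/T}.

S_{S/T} = r_S/r_T = (k₁·C_R^2)/(k₂) = (k₁/k₂)·C_R^2.
= (0.376×3.300^2) / (1.00) = 4.095/1.000 = 4.09.

4.09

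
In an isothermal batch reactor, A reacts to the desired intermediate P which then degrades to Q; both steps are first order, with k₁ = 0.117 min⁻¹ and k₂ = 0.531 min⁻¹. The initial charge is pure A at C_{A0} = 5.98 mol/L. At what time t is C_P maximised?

For first-order series the maximum of C_P occurs at t_opt = ln(k₂/k₁)/(k₂−k₁).
= ln(0.531/0.117)/(0.531−0.117) = ln(4.538)/0.4140 = 1.513/0.4140 = 3.65 min.

3.65 min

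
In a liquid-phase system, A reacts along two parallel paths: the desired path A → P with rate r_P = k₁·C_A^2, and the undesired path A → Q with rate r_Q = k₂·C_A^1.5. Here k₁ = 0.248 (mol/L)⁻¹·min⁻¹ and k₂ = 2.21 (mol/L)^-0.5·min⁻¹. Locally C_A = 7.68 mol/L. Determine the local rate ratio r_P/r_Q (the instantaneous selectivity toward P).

S_{P/Q} = r_P/r_Q = (k₁·C_A^2)/(k₂·C_A^1.5) = (k₁/k₂)·C_A^0.5.
= (0.248×7.680^2) / (2.21×7.680^1.5) = 14.63/47.04 = 0.311.
Since the desired path is higher order in A, keeping C_A high (PFR or concentrated feed) favours P.

0.311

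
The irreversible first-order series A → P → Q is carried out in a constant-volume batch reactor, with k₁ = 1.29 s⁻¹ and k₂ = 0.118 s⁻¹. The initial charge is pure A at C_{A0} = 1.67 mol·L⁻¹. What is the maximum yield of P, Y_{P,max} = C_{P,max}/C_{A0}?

0.786

At the optimum, C_{P,max}/C_{A0} = (k₁/k₂)^[k₂/(k₂−k₁)].
= (1.29/0.118)^(0.118/(0.118−1.29)) = (10.93)^(-0.1007) = 0.7860.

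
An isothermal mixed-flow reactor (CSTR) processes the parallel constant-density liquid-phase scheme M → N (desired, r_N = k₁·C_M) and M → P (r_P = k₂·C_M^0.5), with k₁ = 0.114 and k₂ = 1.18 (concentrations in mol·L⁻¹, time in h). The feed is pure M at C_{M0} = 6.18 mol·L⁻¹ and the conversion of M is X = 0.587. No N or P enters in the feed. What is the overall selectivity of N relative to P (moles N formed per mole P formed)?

0.154

Exit C_M = C_{M0}(1−X) = 6.18×0.413 = 2.552 mol·L⁻¹.
In a CSTR the entire volume is at exit conditions, so r_N = 0.114×2.552 = 0.2910 and r_P = 1.18×2.552^0.5 = 1.885.
Overall selectivity = C_N/C_P = r_Nτ/(r_Pτ) = r_N/r_P = 0.154.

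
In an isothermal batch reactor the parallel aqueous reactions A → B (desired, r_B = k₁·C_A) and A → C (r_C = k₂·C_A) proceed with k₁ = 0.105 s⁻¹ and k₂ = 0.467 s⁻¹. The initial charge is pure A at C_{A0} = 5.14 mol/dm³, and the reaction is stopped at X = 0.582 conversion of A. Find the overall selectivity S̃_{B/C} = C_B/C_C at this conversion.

0.225

C_A = C_{A0}(1−X) = 2.149 mol/dm³.
Both paths are first order in A, so the instantaneous fraction to B is constant: dC_B/d(−C_A) = k₁/(k₁+k₂) = 0.1836.
C_B = 0.1836·(C_{A0}−C_A) = 0.1836×2.991 = 0.549 mol/dm³.
C_C = (C_{A0}−C_A)−C_B = 2.442 mol/dm³; S̃_{B/C} = 0.5491/2.442 = 0.225.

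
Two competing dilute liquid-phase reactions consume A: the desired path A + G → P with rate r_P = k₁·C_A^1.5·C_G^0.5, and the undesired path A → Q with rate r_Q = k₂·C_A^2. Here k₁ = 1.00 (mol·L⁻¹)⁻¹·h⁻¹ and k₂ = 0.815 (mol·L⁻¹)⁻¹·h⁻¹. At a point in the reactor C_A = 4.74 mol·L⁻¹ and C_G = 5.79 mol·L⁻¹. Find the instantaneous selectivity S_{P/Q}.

S_{P/Q} = r_P/r_Q = (k₁·C_A^1.5·C_G^0.5)/(k₂·C_A^2) = (k₁/k₂)·C_A^-0.5·C_G^0.5.
= (1.00×4.740^1.5×5.790^0.5) / (0.815×4.740^2) = 24.83/18.31 = 1.36.

1.36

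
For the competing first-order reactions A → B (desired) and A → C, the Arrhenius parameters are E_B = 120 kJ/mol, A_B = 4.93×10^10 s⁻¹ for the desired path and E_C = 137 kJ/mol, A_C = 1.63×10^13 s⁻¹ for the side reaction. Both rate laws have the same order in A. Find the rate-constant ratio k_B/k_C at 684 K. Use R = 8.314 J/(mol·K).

k_B/k_C = (A_B/A_C)·exp[−(E_B−E_C)/(RT)] = (A_B/A_C)·exp[(E_C−E_B)/(RT)].
(E_C−E_B)/(RT) = (137−120)×10³/(8.314×684) = 17000/5687 = 2.989.
k_B/k_C = (4.93×10^10/1.63×10^13)·exp(2.989) = 0.003025 × 19.87 = 0.0601.

0.0601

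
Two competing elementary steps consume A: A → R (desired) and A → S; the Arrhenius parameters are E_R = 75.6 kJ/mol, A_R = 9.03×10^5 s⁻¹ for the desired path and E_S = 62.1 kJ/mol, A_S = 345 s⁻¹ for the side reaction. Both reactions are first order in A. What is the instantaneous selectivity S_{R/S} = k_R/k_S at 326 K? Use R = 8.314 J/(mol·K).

With equal orders, S_{R/S} = k_R/k_S = (A_R/A_S)·exp[(E_S−E_R)/(RT)].
(E_S−E_R)/(RT) = (62.1−75.6)×10³/(8.314×326) = -13500/2710 = -4.981.
k_R/k_S = (9.03×10^5/345)·exp(-4.981) = 2617 × 0.006868 = 18.0.
Since E_R > E_S, raising the temperature improves selectivity toward R.

18.0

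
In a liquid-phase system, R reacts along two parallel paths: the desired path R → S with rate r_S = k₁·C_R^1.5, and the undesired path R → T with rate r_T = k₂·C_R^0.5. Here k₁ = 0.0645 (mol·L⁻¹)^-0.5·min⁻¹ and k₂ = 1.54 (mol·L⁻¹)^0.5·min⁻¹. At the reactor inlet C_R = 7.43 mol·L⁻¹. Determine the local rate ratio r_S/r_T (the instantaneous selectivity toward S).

0.311

S_{S/T} = r_S/r_T = (k₁·C_R^1.5)/(k₂·C_R^0.5) = (k₁/k₂)·C_R.
= (0.0645×7.430^1.5) / (1.54×7.430^0.5) = 1.306/4.198 = 0.311.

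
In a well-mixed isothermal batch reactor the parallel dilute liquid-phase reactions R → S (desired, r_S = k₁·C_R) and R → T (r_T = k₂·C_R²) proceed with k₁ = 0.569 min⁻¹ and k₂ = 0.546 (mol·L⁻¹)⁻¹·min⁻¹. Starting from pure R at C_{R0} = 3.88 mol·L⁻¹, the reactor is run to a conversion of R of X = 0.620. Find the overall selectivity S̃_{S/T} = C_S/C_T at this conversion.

0.410

C_R = C_{R0}(1−X) = 1.474 mol·L⁻¹.
Along a PFR/batch, dC_S/dC_R = −r_S/(r_S+r_T) = −k₁/(k₁+k₂·C_R).
Integrating from C_{R0} to C_R: C_S = (0.569/0.546)·ln[(0.569+0.546·3.88)/(0.569+0.546·1.47)] = 1.042·ln(2.687/1.374) = 0.6991 mol·L⁻¹.
C_T = (C_{R0}−C_R)−C_S = 1.706 mol·L⁻¹; S̃_{S/T} = 0.6991/1.706 = 0.410.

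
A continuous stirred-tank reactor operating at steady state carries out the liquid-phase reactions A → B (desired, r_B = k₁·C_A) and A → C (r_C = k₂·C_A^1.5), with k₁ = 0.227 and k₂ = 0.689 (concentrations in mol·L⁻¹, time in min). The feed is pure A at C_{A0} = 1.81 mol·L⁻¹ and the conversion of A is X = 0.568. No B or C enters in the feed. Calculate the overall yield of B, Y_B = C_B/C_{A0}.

Exit C_A = C_{A0}(1−X) = 1.81×0.432 = 0.7819 mol·L⁻¹.
A CSTR operates uniformly at the exit composition, giving r_B = 0.1775 and r_C = 0.4764 (each k·C_A^n at C_A = 0.7819).
Fraction of consumed A going to B: r_B/(r_B+r_C) = 0.2714.
C_B = 0.2714·C_{A0}·X = 0.2714×1.81×0.568 = 0.279 mol·L⁻¹; Y_B = C_B/C_{A0} = 0.154.

0.154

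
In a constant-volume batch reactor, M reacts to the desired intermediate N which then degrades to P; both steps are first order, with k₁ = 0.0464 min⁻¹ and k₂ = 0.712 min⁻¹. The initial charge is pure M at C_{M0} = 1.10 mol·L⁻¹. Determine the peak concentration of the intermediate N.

0.0593 mol·L⁻¹

For a first-order series the maximum intermediate yield is C_{N,max}/C_{M0} = (k₁/k₂)^[k₂/(k₂−k₁)].
= (0.0464/0.712)^(0.712/(0.712−0.0464)) = (0.06517)^(1.070) = 0.05387.
C_{N,max} = 0.05387×1.10 = 0.0593 mol·L⁻¹.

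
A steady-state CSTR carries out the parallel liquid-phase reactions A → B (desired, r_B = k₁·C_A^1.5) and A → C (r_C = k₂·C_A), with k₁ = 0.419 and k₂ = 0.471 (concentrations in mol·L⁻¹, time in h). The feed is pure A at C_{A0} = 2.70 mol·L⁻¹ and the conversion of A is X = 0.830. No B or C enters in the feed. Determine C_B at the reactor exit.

0.843 mol·L⁻¹

Exit C_A = C_{A0}(1−X) = 2.70×0.170 = 0.4590 mol·L⁻¹.
A CSTR operates uniformly at the exit composition, giving r_B = 0.1303 and r_C = 0.2162 (each k·C_A^n at C_A = 0.4590).
Fraction of consumed A going to B: r_B/(r_B+r_C) = 0.3761.
C_B = 0.3761·C_{A0}·X = 0.3761×2.70×0.830 = 0.843 mol·L⁻¹.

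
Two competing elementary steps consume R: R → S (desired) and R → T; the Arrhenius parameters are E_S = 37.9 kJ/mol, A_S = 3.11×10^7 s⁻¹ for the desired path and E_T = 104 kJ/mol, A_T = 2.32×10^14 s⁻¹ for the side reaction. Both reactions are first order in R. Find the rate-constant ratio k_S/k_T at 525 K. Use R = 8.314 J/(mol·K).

With equal orders, S_{S/T} = k_S/k_T = (A_S/A_T)·exp[(E_T−E_S)/(RT)].
(E_T−E_S)/(RT) = (104−37.9)×10³/(8.314×525) = 66100/4365 = 15.14.
k_S/k_T = (3.11×10^7/2.32×10^14)·exp(15.14) = 1.341×10^-7 × 3.774×10^6 = 0.506.
Since E_S < E_T, lowering the temperature improves selectivity toward S.

0.506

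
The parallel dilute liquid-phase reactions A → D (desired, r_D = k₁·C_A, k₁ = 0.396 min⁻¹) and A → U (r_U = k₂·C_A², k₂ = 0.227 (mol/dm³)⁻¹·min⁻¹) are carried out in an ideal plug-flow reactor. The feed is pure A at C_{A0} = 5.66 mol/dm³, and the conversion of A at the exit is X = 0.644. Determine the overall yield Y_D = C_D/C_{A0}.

C_A = C_{A0}(1−X) = 2.015 mol/dm³.
Along a PFR/batch, dC_D/dC_A = −r_D/(r_D+r_U) = −k₁/(k₁+k₂·C_A).
Integrating from C_{A0} to C_A: C_D = (0.396/0.227)·ln[(0.396+0.227·5.66)/(0.396+0.227·2.01)] = 1.744·ln(1.681/0.8534) = 1.182 mol/dm³.
Y_D = C_D/C_{A0} = 1.182/5.66 = 0.209.

0.209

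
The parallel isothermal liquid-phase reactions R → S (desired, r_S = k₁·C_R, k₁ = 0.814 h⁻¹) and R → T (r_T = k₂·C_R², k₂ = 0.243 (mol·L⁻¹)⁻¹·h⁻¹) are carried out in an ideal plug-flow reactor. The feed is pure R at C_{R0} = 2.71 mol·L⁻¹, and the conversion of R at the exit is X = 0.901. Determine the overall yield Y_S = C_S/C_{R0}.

0.637

C_R = C_{R0}(1−X) = 0.2683 mol·L⁻¹.
Along a PFR/batch, dC_S/dC_R = −r_S/(r_S+r_T) = −k₁/(k₁+k₂·C_R).
Integrating from C_{R0} to C_R: C_S = (0.814/0.243)·ln[(0.814+0.243·2.71)/(0.814+0.243·0.268)] = 3.350·ln(1.473/0.8792) = 1.728 mol·L⁻¹.
Y_S = C_S/C_{R0} = 1.728/2.71 = 0.637.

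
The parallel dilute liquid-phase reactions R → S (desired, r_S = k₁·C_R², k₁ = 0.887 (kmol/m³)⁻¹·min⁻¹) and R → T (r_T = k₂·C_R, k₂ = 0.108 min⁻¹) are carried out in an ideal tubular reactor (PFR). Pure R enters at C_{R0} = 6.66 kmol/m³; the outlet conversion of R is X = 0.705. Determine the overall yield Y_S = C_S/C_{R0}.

C_R = C_{R0}(1−X) = 1.965 kmol/m³.
Along a PFR/batch, dC_T/dC_R = −r_T/(r_S+r_T) = −k₂/(k₂+k₁·C_R).
Integrating from C_{R0} to C_R: C_T = (0.108/0.887)·ln[(0.108+0.887·6.66)/(0.108+0.887·1.96)] = 0.1218·ln(6.015/1.851) = 0.1435 kmol/m³.
Then C_S = (C_{R0}−C_R) − C_T = 4.695 − 0.1435 = 4.552 kmol/m³.
Y_S = C_S/C_{R0} = 4.552/6.66 = 0.683.

0.683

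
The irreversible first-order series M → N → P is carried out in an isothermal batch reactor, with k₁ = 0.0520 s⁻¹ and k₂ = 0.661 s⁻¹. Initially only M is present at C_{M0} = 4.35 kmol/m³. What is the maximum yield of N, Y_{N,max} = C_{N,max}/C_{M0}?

0.0633

At the optimum, C_{N,max}/C_{M0} = (k₁/k₂)^[k₂/(k₂−k₁)].
= (0.0520/0.661)^(0.661/(0.661−0.0520)) = (0.07867)^(1.085) = 0.06332.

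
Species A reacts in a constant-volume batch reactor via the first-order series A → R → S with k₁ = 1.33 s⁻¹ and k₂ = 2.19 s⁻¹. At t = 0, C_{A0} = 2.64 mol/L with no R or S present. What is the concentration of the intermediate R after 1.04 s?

0.605 mol/L

Solving the coupled first-order balances gives C_R(t) = [k₁/(k₂−k₁)]·C_{A0}·(e^(−k₁t) − e^(−k₂t)).
e^(−k₁t) = e^(−1.33×1.04) = e^(−1.383) = 0.2508; e^(−k₂t) = e^(−2.278) = 0.1025.
C_R = 1.33×2.64/(2.19−1.33) × (0.2508−0.1025) = 4.083×0.1482 = 0.6053 mol/L.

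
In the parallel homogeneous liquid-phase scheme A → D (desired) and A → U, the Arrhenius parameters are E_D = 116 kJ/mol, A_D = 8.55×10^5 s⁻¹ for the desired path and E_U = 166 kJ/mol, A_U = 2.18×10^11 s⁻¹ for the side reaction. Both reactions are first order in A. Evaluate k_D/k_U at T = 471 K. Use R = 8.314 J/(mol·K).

1.38

With equal orders, S_{D/U} = k_D/k_U = (A_D/A_U)·exp[(E_U−E_D)/(RT)].
(E_U−E_D)/(RT) = (166−116)×10³/(8.314×471) = 50000/3916 = 12.77.
k_D/k_U = (8.55×10^5/2.18×10^11)·exp(12.77) = 3.922×10^-6 × 3.510×10^5 = 1.38.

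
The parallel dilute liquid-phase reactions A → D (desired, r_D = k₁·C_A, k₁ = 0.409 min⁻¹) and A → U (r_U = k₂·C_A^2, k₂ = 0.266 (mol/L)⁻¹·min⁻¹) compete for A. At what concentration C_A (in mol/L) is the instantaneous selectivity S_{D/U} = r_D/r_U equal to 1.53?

1.00 mol/L

S_{D/U} = (k₁/k₂)·C_A⁻¹ ⇒ C_A = (S·k₂/k₁)^(-1).
= (1.53×0.266/0.409)^(-1) = (0.9951)^(-1) = 1.00 mol/L.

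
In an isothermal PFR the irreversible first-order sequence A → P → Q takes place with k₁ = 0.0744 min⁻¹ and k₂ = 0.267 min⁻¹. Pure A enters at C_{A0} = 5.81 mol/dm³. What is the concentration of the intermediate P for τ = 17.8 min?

The intermediate concentration in a first-order A→B→C sequence is C_P = k₁C_{A0}(e^(−k₁τ) − e^(−k₂τ))/(k₂−k₁).
e^(−k₁τ) = e^(−0.0744×17.8) = e^(−1.324) = 0.2660; e^(−k₂τ) = e^(−4.753) = 0.008629.
C_P = 0.0744×5.81/(0.267−0.0744) × (0.2660−0.008629) = 2.244×0.2574 = 0.5776 mol/dm³.

0.578 mol/dm³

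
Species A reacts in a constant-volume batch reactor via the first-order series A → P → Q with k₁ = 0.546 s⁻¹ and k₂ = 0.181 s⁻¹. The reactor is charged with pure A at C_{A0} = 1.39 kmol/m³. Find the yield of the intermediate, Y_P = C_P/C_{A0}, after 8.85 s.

0.290

For first-order series with pure A initially, C_P(t) = k₁C_{A0}/(k₂−k₁)·(e^(−k₁t) − e^(−k₂t)).
e^(−k₁t) = e^(−0.546×8.85) = e^(−4.832) = 0.007970; e^(−k₂t) = e^(−1.602) = 0.2015.
C_P = 0.546×1.39/(0.181−0.546) × (0.007970−0.2015) = (-2.079)×(-0.1936) = 0.4025 kmol/m³.
Y_P = C_P/C_{A0} = 0.4025/1.39 = 0.290.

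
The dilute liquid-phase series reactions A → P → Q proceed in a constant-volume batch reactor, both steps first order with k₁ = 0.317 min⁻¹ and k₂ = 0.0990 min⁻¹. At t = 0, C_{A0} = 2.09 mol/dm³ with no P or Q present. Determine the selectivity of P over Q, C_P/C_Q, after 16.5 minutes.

0.384

The intermediate concentration in a first-order A→B→C sequence is C_P = k₁C_{A0}(e^(−k₁t) − e^(−k₂t))/(k₂−k₁).
e^(−k₁t) = e^(−0.317×16.5) = e^(−5.231) = 0.005351; e^(−k₂t) = e^(−1.634) = 0.1952.
C_P = 0.317×2.09/(0.0990−0.317) × (0.005351−0.1952) = (-3.039)×(-0.1899) = 0.5771 mol/dm³.
C_A = C_{A0}e^(−k₁t) = 0.01118 mol/dm³, so C_Q = C_{A0}−C_A−C_P = 1.502 mol/dm³; C_P/C_Q = 0.384.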